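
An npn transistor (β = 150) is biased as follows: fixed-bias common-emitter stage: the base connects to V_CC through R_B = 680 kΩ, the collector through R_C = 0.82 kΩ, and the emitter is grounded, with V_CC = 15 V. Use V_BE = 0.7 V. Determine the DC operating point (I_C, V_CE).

Base loop: V_CC = I_B·R_B + V_BE, so I_B = (15 − 0.7)/680 kΩ = 0.021 mA.
In the active region I_C = β·I_B = 150 × 0.021 = 3.15 mA.
Collector loop: V_CE = V_CC − I_C·R_C = 15 − 3.15×0.82 = 12.4 V.
Since V_CE = 12.4 V > V_CE(sat) ≈ 0.2 V, the transistor is in the active region as assumed.

I_C ≈ 3.2 mA, V_CE ≈ 12 V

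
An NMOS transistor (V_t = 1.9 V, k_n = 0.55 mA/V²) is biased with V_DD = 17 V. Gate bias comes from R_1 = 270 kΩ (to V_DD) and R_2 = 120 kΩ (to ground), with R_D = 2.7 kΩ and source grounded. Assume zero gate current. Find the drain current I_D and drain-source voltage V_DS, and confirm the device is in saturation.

V_G = V_DD·R_2/(R_1+R_2) = 17×120/390 = 5.23 V. With the source grounded, V_GS = V_G = 5.23 V.
Assume saturation: I_D = (k_n/2)(V_GS − V_t)² = (0.55/2)×(5.23 − 1.9)² = 0.275×3.33² = 3.05 mA.
V_DS = V_DD − I_D·R_D = 17 − 3.05×2.7 = 8.76 V.
Saturation requires V_DS ≥ V_GS − V_t = 3.33 V; 8.76 ≥ 3.33 ✓.

I_D ≈ 3.1 mA, V_DS ≈ 8.8 V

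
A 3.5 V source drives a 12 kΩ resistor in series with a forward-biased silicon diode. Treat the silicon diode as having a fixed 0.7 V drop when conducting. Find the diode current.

KVL around the loop: 3.5 = V_D + I·R = 0.7 + I × 12 kΩ.
So I = (3.5 − 0.7) / 12 kΩ = 2.8 / 12 = 0.233 mA.

I ≈ 0.23 mA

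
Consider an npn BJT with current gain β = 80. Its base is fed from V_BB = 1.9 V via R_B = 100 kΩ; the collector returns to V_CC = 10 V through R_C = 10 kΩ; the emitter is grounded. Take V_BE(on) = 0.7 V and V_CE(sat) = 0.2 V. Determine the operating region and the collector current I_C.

active; I_C ≈ 0.96 mA

Assume active. Base-emitter loop: I_B = (V_BB − V_BE)/R_B = (1.9 − 0.7)/100 = 0.012 mA.
I_C = β·I_B = 80×0.012 = 0.96 mA.
V_CE = V_CC − I_C·R_C = 10 − 0.96×10 = 0.4 V > V_CE(sat), so the active-region assumption holds.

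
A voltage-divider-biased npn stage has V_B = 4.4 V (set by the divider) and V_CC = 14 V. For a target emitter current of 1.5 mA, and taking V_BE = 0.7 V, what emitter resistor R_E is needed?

R_E ≈ 2.5 kΩ

V_E = V_B − V_BE = 4.4 − 0.7 = 3.7 V.
R_E = V_E / I_E = 3.7 / 1.5 = 2.47 kΩ.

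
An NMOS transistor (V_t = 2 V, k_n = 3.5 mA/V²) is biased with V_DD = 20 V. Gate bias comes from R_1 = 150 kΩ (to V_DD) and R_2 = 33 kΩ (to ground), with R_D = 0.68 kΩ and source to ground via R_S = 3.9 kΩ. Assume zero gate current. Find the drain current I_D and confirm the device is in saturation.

I_D ≈ 0.3 mA

V_G = V_DD·R_2/(R_1+R_2) = 20×33/183 = 3.61 V.
Assume saturation: I_D = (k_n/2)(V_GS − V_t)² with V_GS = V_G − I_D·R_S = 3.61 − 3.9·I_D.
Substituting gives 26.6·I_D² − 22.9·I_D + 4.52 = 0, with roots I_D = 0.305 or 0.557 mA.
The root I_D = 0.557 mA gives V_GS = 1.44 V ≤ V_t, so take I_D = 0.305 mA.
Then V_GS = 2.42 V and V_DS = V_DD − I_D(R_D+R_S) = 20 − 0.305×4.58 = 18.6 V.
Saturation requires V_DS ≥ V_GS − V_t = 0.417 V; 18.6 ≥ 0.417 ✓.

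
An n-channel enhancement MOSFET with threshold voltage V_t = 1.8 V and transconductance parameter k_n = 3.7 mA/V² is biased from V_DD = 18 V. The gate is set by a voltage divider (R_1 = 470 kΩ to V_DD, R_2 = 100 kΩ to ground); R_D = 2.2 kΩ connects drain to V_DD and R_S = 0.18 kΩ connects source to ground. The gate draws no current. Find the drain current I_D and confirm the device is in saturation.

V_G = V_DD·R_2/(R_1+R_2) = 18×100/570 = 3.16 V.
Assume saturation: I_D = (k_n/2)(V_GS − V_t)² with V_GS = V_G − I_D·R_S = 3.16 − 0.18·I_D.
Substituting gives 0.0599·I_D² − 1.9·I_D + 3.41 = 0, with roots I_D = 1.91 or 29.9 mA.
The root I_D = 29.9 mA gives V_GS = -2.22 V ≤ V_t, so take I_D = 1.91 mA.
Then V_GS = 2.81 V and V_DS = V_DD − I_D(R_D+R_S) = 18 − 1.91×2.38 = 13.5 V.
Saturation requires V_DS ≥ V_GS − V_t = 1.01 V; 13.5 ≥ 1.01 ✓.

I_D ≈ 1.9 mA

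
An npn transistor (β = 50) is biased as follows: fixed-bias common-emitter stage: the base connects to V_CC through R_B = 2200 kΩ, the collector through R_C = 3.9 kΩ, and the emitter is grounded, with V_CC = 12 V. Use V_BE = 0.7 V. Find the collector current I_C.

I_C ≈ 0.26 mA

Base loop: V_CC = I_B·R_B + V_BE, so I_B = (12 − 0.7)/2200 kΩ = 0.00514 mA.
In the active region I_C = β·I_B = 50 × 0.00514 = 0.257 mA.
Collector loop: V_CE = V_CC − I_C·R_C = 12 − 0.257×3.9 = 11 V.
Since V_CE = 11 V > V_CE(sat) ≈ 0.2 V, the transistor is in the active region as assumed.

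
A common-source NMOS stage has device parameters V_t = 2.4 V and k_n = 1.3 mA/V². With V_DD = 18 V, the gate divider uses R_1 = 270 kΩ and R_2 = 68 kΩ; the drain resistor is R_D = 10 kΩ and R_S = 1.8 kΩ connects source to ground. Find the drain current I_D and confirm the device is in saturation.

V_G = V_DD·R_2/(R_1+R_2) = 18×68/338 = 3.62 V.
Assume saturation: I_D = (k_n/2)(V_GS − V_t)² with V_GS = V_G − I_D·R_S = 3.62 − 1.8·I_D.
Substituting gives 2.11·I_D² − 3.86·I_D + 0.97 = 0, with roots I_D = 0.301 or 1.53 mA.
The root I_D = 1.53 mA gives V_GS = 0.865 V ≤ V_t, so take I_D = 0.301 mA.
Then V_GS = 3.08 V and V_DS = V_DD − I_D(R_D+R_S) = 18 − 0.301×11.8 = 14.5 V.
Saturation requires V_DS ≥ V_GS − V_t = 0.68 V; 14.5 ≥ 0.68 ✓.

I_D ≈ 0.3 mA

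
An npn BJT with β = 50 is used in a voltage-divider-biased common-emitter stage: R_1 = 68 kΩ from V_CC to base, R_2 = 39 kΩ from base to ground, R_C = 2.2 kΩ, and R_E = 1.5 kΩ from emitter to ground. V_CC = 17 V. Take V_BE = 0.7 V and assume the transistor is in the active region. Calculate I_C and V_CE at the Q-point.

I_C ≈ 2.7 mA, V_CE ≈ 6.9 V

Thevenize the base divider: V_Th = V_CC·R_2/(R_1+R_2) = 17×39/107 = 6.2 V, R_Th = R_1‖R_2 = 24.8 kΩ.
Base-emitter loop: V_Th = I_B·R_Th + V_BE + (β+1)I_B·R_E, so I_B = (6.2 − 0.7) / (24.8 + 51×1.5) = 0.0543 mA.
I_C = β·I_B = 50×0.0543 = 2.71 mA, and I_E = (β+1)I_B = 2.77 mA.
V_CE = V_CC − I_C·R_C − I_E·R_E = 17 − 2.71×2.2 − 2.77×1.5 = 6.88 V.
V_CE = 6.88 V > 0.2 V confirms active-region operation.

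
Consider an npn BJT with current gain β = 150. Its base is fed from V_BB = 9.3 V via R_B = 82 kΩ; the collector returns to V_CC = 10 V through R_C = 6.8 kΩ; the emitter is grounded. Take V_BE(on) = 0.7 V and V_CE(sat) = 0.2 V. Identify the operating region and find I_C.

Assume active: I_B = (9.3 − 0.7)/82 = 0.105 mA, giving I_C = β·I_B = 15.7 mA.
But then V_CE = 10 − 15.7×6.8 = -97 V < V_CE(sat) = 0.2 V — impossible in the active region.
So the transistor is saturated. With V_CE = 0.2 V, I_C = (V_CC − 0.2)/R_C = 9.8/6.8 = 1.44 mA.
Check: β·I_B = 15.7 mA > I_C = 1.44 mA, confirming saturation.

saturation; I_C ≈ 1.4 mA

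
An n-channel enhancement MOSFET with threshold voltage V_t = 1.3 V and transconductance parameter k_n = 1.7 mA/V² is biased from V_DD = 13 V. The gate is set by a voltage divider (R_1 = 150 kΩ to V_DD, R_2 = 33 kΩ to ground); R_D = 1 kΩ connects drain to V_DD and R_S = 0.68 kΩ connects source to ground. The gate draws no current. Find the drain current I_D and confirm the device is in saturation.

I_D ≈ 0.46 mA

V_G = V_DD·R_2/(R_1+R_2) = 13×33/183 = 2.34 V.
Assume saturation: I_D = (k_n/2)(V_GS − V_t)² with V_GS = V_G − I_D·R_S = 2.34 − 0.68·I_D.
Substituting gives 0.393·I_D² − 2.21·I_D + 0.927 = 0, with roots I_D = 0.457 or 5.16 mA.
The root I_D = 5.16 mA gives V_GS = -1.16 V ≤ V_t, so take I_D = 0.457 mA.
Then V_GS = 2.03 V and V_DS = V_DD − I_D(R_D+R_S) = 13 − 0.457×1.68 = 12.2 V.
Saturation requires V_DS ≥ V_GS − V_t = 0.733 V; 12.2 ≥ 0.733 ✓.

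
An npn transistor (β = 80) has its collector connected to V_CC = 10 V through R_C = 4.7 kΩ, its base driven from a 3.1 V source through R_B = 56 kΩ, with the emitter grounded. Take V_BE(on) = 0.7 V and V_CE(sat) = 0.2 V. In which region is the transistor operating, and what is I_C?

Assume active: I_B = (3.1 − 0.7)/56 = 0.0429 mA, giving I_C = β·I_B = 3.43 mA.
But then V_CE = 10 − 3.43×4.7 = -6.11 V < V_CE(sat) = 0.2 V — impossible in the active region.
So the transistor is saturated. With V_CE = 0.2 V, I_C = (V_CC − 0.2)/R_C = 9.8/4.7 = 2.09 mA.
Check: β·I_B = 3.43 mA > I_C = 2.09 mA, confirming saturation.

saturation; I_C ≈ 2.1 mA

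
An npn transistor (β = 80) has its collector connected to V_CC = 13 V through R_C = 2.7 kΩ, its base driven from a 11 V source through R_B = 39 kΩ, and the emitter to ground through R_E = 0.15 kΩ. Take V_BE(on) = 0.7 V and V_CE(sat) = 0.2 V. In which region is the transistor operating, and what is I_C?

Assume active: I_B = (11 − 0.7)/(39 + 81×0.15) = 0.201 mA, I_C = β·I_B = 16.1 mA.
Then V_CE = 13 − 16.1×2.7 − 16.3×0.15 = -32.9 V < 0.2 V — the active assumption fails.
Re-solve with V_CE = 0.2 V. KCL at the emitter: V_E/R_E = (V_BB−0.7−V_E)/R_B + (V_CC−0.2−V_E)/R_C, giving V_E = 0.709 V.
I_C = (V_CC − 0.2 − V_E)/R_C = (12.8 − 0.709)/2.7 = 4.48 mA.
Check: I_B = (10.3 − 0.709)/39 = 0.246 mA, and β·I_B = 19.7 mA > I_C, confirming saturation.

saturation; I_C ≈ 4.5 mA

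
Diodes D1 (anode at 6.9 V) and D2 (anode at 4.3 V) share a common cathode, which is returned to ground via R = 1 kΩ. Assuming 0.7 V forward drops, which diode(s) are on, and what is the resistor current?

Only D1 conducts; I_R ≈ 6.2 mA

Assume both conduct. Then node N would need to be at both 6.9−0.7 = 6.2 V and 4.3−0.7 = 3.6 V, which is impossible.
Assume only D1 conducts: V_N = 6.9 − 0.7 = 6.2 V, so I_R = 6.2/1 = 6.2 mA.
Check D2: its anode-to-cathode voltage is 4.3 − 6.2 = -1.9 V < 0.7 V, so it is off. The assumption is consistent.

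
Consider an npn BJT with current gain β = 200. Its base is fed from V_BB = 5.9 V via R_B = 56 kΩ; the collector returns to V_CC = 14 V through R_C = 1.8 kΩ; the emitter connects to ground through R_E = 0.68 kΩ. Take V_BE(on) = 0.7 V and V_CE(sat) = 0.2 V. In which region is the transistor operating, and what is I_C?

active; I_C ≈ 5.4 mA

Assume active. Base-emitter loop: I_B = (V_BB − V_BE)/(R_B + (β+1)R_E) = (5.9 − 0.7)/(56 + 201×0.68) = 0.027 mA.
I_C = β·I_B = 200×0.027 = 5.4 mA.
V_CE = V_CC − I_C·R_C − I_E·R_E = 14 − 5.4×1.8 − 5.42×0.68 = 0.596 V > V_CE(sat), so the active-region assumption holds.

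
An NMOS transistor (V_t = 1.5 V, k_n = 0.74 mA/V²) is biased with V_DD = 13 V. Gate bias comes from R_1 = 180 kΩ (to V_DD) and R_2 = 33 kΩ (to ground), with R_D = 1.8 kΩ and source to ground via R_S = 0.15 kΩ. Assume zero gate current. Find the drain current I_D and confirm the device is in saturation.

I_D ≈ 0.093 mA

V_G = V_DD·R_2/(R_1+R_2) = 13×33/213 = 2.01 V.
Assume saturation: I_D = (k_n/2)(V_GS − V_t)² with V_GS = V_G − I_D·R_S = 2.01 − 0.15·I_D.
Substituting gives 0.00832·I_D² − 1.06·I_D + 0.0978 = 0, with roots I_D = 0.0926 or 127 mA.
The root I_D = 127 mA gives V_GS = -17 V ≤ V_t, so take I_D = 0.0926 mA.
Then V_GS = 2 V and V_DS = V_DD − I_D(R_D+R_S) = 13 − 0.0926×1.95 = 12.8 V.
Saturation requires V_DS ≥ V_GS − V_t = 0.5 V; 12.8 ≥ 0.5 ✓.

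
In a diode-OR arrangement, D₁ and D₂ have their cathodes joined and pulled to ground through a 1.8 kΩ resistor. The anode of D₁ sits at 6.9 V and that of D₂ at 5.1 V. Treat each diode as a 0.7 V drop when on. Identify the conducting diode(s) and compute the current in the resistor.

Only D₁ conducts; I_R ≈ 3.4 mA

Assume both conduct. Then node N would need to be at both 6.9−0.7 = 6.2 V and 5.1−0.7 = 4.4 V, which is impossible.
Assume only D₁ conducts: V_N = 6.9 − 0.7 = 6.2 V, so I_R = 6.2/1.8 = 3.44 mA.
Check D₂: its anode-to-cathode voltage is 5.1 − 6.2 = -1.1 V < 0.7 V, so it is off. The assumption is consistent.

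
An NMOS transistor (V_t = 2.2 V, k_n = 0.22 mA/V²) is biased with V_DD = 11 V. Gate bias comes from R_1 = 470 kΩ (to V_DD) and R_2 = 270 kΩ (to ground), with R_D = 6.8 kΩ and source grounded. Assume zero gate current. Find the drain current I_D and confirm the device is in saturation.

V_G = V_DD·R_2/(R_1+R_2) = 11×270/740 = 4.01 V. With the source grounded, V_GS = V_G = 4.01 V.
Assume saturation: I_D = (k_n/2)(V_GS − V_t)² = (0.22/2)×(4.01 − 2.2)² = 0.11×1.81² = 0.362 mA.
V_DS = V_DD − I_D·R_D = 11 − 0.362×6.8 = 8.54 V.
Saturation requires V_DS ≥ V_GS − V_t = 1.81 V; 8.54 ≥ 1.81 ✓.

I_D ≈ 0.36 mA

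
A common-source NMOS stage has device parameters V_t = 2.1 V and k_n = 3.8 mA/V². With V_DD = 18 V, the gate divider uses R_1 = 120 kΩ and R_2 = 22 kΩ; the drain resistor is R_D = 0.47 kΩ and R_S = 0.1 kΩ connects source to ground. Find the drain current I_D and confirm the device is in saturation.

V_G = V_DD·R_2/(R_1+R_2) = 18×22/142 = 2.79 V.
Assume saturation: I_D = (k_n/2)(V_GS − V_t)² with V_GS = V_G − I_D·R_S = 2.79 − 0.1·I_D.
Substituting gives 0.019·I_D² − 1.26·I_D + 0.901 = 0, with roots I_D = 0.722 or 65.7 mA.
The root I_D = 65.7 mA gives V_GS = -3.78 V ≤ V_t, so take I_D = 0.722 mA.
Then V_GS = 2.72 V and V_DS = V_DD − I_D(R_D+R_S) = 18 − 0.722×0.57 = 17.6 V.
Saturation requires V_DS ≥ V_GS − V_t = 0.617 V; 17.6 ≥ 0.617 ✓.

I_D ≈ 0.72 mA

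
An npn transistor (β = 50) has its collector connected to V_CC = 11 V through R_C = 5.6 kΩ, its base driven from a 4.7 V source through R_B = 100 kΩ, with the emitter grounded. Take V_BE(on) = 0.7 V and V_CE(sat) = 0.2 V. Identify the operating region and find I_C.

saturation; I_C ≈ 1.9 mA

Assume active: I_B = (4.7 − 0.7)/100 = 0.04 mA, giving I_C = β·I_B = 2 mA.
But then V_CE = 11 − 2×5.6 = -0.2 V < V_CE(sat) = 0.2 V — impossible in the active region.
So the transistor is saturated. With V_CE = 0.2 V, I_C = (V_CC − 0.2)/R_C = 10.8/5.6 = 1.93 mA.
Check: β·I_B = 2 mA > I_C = 1.93 mA, confirming saturation.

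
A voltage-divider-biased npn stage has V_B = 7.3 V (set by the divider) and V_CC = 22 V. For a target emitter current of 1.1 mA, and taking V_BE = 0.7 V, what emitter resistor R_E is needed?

V_E = V_B − V_BE = 7.3 − 0.7 = 6.6 V.
R_E = V_E / I_E = 6.6 / 1.1 = 6 kΩ.

R_E ≈ 6 kΩ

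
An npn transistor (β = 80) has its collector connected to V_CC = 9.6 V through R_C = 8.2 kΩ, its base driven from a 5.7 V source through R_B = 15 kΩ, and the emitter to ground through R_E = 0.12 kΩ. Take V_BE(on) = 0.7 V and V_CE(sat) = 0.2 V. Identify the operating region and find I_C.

saturation; I_C ≈ 1.1 mA

Assume active: I_B = (5.7 − 0.7)/(15 + 81×0.12) = 0.202 mA, I_C = β·I_B = 16.2 mA.
Then V_CE = 9.6 − 16.2×8.2 − 16.4×0.12 = -125 V < 0.2 V — the active assumption fails.
Re-solve with V_CE = 0.2 V. KCL at the emitter: V_E/R_E = (V_BB−0.7−V_E)/R_B + (V_CC−0.2−V_E)/R_C, giving V_E = 0.174 V.
I_C = (V_CC − 0.2 − V_E)/R_C = (9.4 − 0.174)/8.2 = 1.13 mA.
Check: I_B = (5 − 0.174)/15 = 0.322 mA, and β·I_B = 25.7 mA > I_C, confirming saturation.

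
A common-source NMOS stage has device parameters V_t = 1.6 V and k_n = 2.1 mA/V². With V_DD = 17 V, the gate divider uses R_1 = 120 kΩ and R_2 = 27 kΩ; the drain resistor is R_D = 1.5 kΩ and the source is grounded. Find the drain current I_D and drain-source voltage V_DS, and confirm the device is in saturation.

V_G = V_DD·R_2/(R_1+R_2) = 17×27/147 = 3.12 V. With the source grounded, V_GS = V_G = 3.12 V.
Assume saturation: I_D = (k_n/2)(V_GS − V_t)² = (2.1/2)×(3.12 − 1.6)² = 1.05×1.52² = 2.43 mA.
V_DS = V_DD − I_D·R_D = 17 − 2.43×1.5 = 13.3 V.
Saturation requires V_DS ≥ V_GS − V_t = 1.52 V; 13.3 ≥ 1.52 ✓.

I_D ≈ 2.4 mA, V_DS ≈ 13 V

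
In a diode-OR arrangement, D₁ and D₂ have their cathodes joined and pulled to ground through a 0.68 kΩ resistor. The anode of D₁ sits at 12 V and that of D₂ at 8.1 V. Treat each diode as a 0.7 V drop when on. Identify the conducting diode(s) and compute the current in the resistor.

Only D₁ conducts; I_R ≈ 17 mA

Assume both conduct. Then node N would need to be at both 12−0.7 = 11.3 V and 8.1−0.7 = 7.4 V, which is impossible.
Assume only D₁ conducts: V_N = 12 − 0.7 = 11.3 V, so I_R = 11.3/0.68 = 16.6 mA.
Check D₂: its anode-to-cathode voltage is 8.1 − 11.3 = -3.2 V < 0.7 V, so it is off. The assumption is consistent.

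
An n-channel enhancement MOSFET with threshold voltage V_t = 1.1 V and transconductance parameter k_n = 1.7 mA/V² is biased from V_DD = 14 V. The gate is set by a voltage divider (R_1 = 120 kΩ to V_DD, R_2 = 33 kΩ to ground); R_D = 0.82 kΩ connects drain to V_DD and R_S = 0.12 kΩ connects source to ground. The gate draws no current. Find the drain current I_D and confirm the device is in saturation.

V_G = V_DD·R_2/(R_1+R_2) = 14×33/153 = 3.02 V.
Assume saturation: I_D = (k_n/2)(V_GS − V_t)² with V_GS = V_G − I_D·R_S = 3.02 − 0.12·I_D.
Substituting gives 0.0122·I_D² − 1.39·I_D + 3.13 = 0, with roots I_D = 2.3 or 111 mA.
The root I_D = 111 mA gives V_GS = -10.3 V ≤ V_t, so take I_D = 2.3 mA.
Then V_GS = 2.74 V and V_DS = V_DD − I_D(R_D+R_S) = 14 − 2.3×0.94 = 11.8 V.
Saturation requires V_DS ≥ V_GS − V_t = 1.64 V; 11.8 ≥ 1.64 ✓.

I_D ≈ 2.3 mA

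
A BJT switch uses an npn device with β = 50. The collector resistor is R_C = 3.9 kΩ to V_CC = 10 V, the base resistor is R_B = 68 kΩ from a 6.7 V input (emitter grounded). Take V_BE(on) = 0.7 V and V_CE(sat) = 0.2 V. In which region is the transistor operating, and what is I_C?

saturation; I_C ≈ 2.5 mA

Assume active: I_B = (6.7 − 0.7)/68 = 0.0882 mA, giving I_C = β·I_B = 4.41 mA.
But then V_CE = 10 − 4.41×3.9 = -7.21 V < V_CE(sat) = 0.2 V — impossible in the active region.
So the transistor is saturated. With V_CE = 0.2 V, I_C = (V_CC − 0.2)/R_C = 9.8/3.9 = 2.51 mA.
Check: β·I_B = 4.41 mA > I_C = 2.51 mA, confirming saturation.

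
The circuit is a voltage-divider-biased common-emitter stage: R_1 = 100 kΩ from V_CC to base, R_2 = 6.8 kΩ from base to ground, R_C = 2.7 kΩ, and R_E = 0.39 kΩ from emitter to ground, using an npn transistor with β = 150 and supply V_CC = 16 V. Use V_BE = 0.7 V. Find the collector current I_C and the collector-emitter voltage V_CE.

I_C ≈ 0.73 mA, V_CE ≈ 14 V

Thevenize the base divider: V_Th = V_CC·R_2/(R_1+R_2) = 16×6.8/107 = 1.02 V, R_Th = R_1‖R_2 = 6.37 kΩ.
Base-emitter loop: V_Th = I_B·R_Th + V_BE + (β+1)I_B·R_E, so I_B = (1.02 − 0.7) / (6.37 + 151×0.39) = 0.00488 mA.
I_C = β·I_B = 150×0.00488 = 0.733 mA, and I_E = (β+1)I_B = 0.738 mA.
V_CE = V_CC − I_C·R_C − I_E·R_E = 16 − 0.733×2.7 − 0.738×0.39 = 13.7 V.
V_CE = 13.7 V > 0.2 V confirms active-region operation.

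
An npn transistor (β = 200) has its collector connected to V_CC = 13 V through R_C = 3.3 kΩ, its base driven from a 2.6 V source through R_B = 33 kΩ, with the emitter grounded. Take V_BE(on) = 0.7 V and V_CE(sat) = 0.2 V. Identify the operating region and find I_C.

Assume active: I_B = (2.6 − 0.7)/33 = 0.0576 mA, giving I_C = β·I_B = 11.5 mA.
But then V_CE = 13 − 11.5×3.3 = -25 V < V_CE(sat) = 0.2 V — impossible in the active region.
So the transistor is saturated. With V_CE = 0.2 V, I_C = (V_CC − 0.2)/R_C = 12.8/3.3 = 3.88 mA.
Check: β·I_B = 11.5 mA > I_C = 3.88 mA, confirming saturation.

saturation; I_C ≈ 3.9 mA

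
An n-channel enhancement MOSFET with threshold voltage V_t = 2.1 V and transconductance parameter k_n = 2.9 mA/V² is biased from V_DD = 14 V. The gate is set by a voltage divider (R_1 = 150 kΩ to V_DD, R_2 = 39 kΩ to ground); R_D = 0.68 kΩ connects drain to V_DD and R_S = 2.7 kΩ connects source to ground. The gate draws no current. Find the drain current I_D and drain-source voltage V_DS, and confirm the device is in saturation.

V_G = V_DD·R_2/(R_1+R_2) = 14×39/189 = 2.89 V.
Assume saturation: I_D = (k_n/2)(V_GS − V_t)² with V_GS = V_G − I_D·R_S = 2.89 − 2.7·I_D.
Substituting gives 10.6·I_D² − 7.18·I_D + 0.902 = 0, with roots I_D = 0.167 or 0.512 mA.
The root I_D = 0.512 mA gives V_GS = 1.51 V ≤ V_t, so take I_D = 0.167 mA.
Then V_GS = 2.44 V and V_DS = V_DD − I_D(R_D+R_S) = 14 − 0.167×3.38 = 13.4 V.
Saturation requires V_DS ≥ V_GS − V_t = 0.339 V; 13.4 ≥ 0.339 ✓.

I_D ≈ 0.17 mA, V_DS ≈ 13 V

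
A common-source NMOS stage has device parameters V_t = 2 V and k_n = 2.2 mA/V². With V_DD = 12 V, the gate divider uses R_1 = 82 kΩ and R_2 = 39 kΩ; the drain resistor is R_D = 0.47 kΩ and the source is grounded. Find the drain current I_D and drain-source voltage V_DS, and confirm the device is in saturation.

V_G = V_DD·R_2/(R_1+R_2) = 12×39/121 = 3.87 V. With the source grounded, V_GS = V_G = 3.87 V.
Assume saturation: I_D = (k_n/2)(V_GS − V_t)² = (2.2/2)×(3.87 − 2)² = 1.1×1.87² = 3.84 mA.
V_DS = V_DD − I_D·R_D = 12 − 3.84×0.47 = 10.2 V.
Saturation requires V_DS ≥ V_GS − V_t = 1.87 V; 10.2 ≥ 1.87 ✓.

I_D ≈ 3.8 mA, V_DS ≈ 10 V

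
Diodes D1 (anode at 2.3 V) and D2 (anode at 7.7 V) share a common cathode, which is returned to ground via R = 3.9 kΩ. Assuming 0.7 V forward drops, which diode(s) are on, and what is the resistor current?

Assume both conduct. Then node N would need to be at both 2.3−0.7 = 1.6 V and 7.7−0.7 = 7 V, which is impossible.
Assume only D2 conducts: V_N = 7.7 − 0.7 = 7 V, so I_R = 7/3.9 = 1.79 mA.
Check D1: its anode-to-cathode voltage is 2.3 − 7 = -4.7 V < 0.7 V, so it is off. The assumption is consistent.

Only D2 conducts; I_R ≈ 1.8 mA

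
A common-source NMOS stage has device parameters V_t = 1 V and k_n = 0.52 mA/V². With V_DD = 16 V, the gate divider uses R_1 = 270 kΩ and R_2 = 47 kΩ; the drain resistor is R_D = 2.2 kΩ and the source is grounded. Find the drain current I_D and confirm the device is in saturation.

V_G = V_DD·R_2/(R_1+R_2) = 16×47/317 = 2.37 V. With the source grounded, V_GS = V_G = 2.37 V.
Assume saturation: I_D = (k_n/2)(V_GS − V_t)² = (0.52/2)×(2.37 − 1)² = 0.26×1.37² = 0.49 mA.
V_DS = V_DD − I_D·R_D = 16 − 0.49×2.2 = 14.9 V.
Saturation requires V_DS ≥ V_GS − V_t = 1.37 V; 14.9 ≥ 1.37 ✓.

I_D ≈ 0.49 mA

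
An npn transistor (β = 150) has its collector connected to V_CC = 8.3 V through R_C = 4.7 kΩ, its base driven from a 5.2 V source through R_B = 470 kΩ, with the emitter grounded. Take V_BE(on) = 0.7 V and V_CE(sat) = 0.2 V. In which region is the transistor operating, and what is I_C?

Assume active. Base-emitter loop: I_B = (V_BB − V_BE)/R_B = (5.2 − 0.7)/470 = 0.00957 mA.
I_C = β·I_B = 150×0.00957 = 1.44 mA.
V_CE = V_CC − I_C·R_C = 8.3 − 1.44×4.7 = 1.55 V > V_CE(sat), so the active-region assumption holds.

active; I_C ≈ 1.4 mA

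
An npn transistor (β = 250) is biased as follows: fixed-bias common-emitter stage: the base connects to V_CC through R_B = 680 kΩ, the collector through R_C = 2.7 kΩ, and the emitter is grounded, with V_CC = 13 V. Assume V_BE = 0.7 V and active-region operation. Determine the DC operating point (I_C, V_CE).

Base loop: V_CC = I_B·R_B + V_BE, so I_B = (13 − 0.7)/680 kΩ = 0.0181 mA.
In the active region I_C = β·I_B = 250 × 0.0181 = 4.52 mA.
Collector loop: V_CE = V_CC − I_C·R_C = 13 − 4.52×2.7 = 0.79 V.
Since V_CE = 0.79 V > V_CE(sat) ≈ 0.2 V, the transistor is in the active region as assumed.

I_C ≈ 4.5 mA, V_CE ≈ 0.79 V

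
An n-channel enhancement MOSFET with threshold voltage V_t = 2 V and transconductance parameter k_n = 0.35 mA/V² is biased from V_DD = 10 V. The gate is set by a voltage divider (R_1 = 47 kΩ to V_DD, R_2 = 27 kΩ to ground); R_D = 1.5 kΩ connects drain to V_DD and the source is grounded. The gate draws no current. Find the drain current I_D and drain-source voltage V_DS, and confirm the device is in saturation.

V_G = V_DD·R_2/(R_1+R_2) = 10×27/74 = 3.65 V. With the source grounded, V_GS = V_G = 3.65 V.
Assume saturation: I_D = (k_n/2)(V_GS − V_t)² = (0.35/2)×(3.65 − 2)² = 0.175×1.65² = 0.476 mA.
V_DS = V_DD − I_D·R_D = 10 − 0.476×1.5 = 9.29 V.
Saturation requires V_DS ≥ V_GS − V_t = 1.65 V; 9.29 ≥ 1.65 ✓.

I_D ≈ 0.48 mA, V_DS ≈ 9.3 V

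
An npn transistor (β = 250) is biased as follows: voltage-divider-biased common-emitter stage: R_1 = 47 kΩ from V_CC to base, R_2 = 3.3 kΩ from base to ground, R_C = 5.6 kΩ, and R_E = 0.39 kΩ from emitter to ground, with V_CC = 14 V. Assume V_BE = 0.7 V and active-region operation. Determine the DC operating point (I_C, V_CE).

I_C ≈ 0.54 mA, V_CE ≈ 11 V

Thevenize the base divider: V_Th = V_CC·R_2/(R_1+R_2) = 14×3.3/50.3 = 0.918 V, R_Th = R_1‖R_2 = 3.08 kΩ.
Base-emitter loop: V_Th = I_B·R_Th + V_BE + (β+1)I_B·R_E, so I_B = (0.918 − 0.7) / (3.08 + 251×0.39) = 0.00216 mA.
I_C = β·I_B = 250×0.00216 = 0.541 mA, and I_E = (β+1)I_B = 0.543 mA.
V_CE = V_CC − I_C·R_C − I_E·R_E = 14 − 0.541×5.6 − 0.543×0.39 = 10.8 V.
V_CE = 10.8 V > 0.2 V confirms active-region operation.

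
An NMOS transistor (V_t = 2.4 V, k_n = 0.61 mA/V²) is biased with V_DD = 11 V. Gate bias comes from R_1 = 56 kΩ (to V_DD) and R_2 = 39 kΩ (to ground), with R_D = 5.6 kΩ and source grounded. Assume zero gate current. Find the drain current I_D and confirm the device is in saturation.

I_D ≈ 1.4 mA

V_G = V_DD·R_2/(R_1+R_2) = 11×39/95 = 4.52 V. With the source grounded, V_GS = V_G = 4.52 V.
Assume saturation: I_D = (k_n/2)(V_GS − V_t)² = (0.61/2)×(4.52 − 2.4)² = 0.305×2.12² = 1.37 mA.
V_DS = V_DD − I_D·R_D = 11 − 1.37×5.6 = 3.35 V.
Saturation requires V_DS ≥ V_GS − V_t = 2.12 V; 3.35 ≥ 2.12 ✓.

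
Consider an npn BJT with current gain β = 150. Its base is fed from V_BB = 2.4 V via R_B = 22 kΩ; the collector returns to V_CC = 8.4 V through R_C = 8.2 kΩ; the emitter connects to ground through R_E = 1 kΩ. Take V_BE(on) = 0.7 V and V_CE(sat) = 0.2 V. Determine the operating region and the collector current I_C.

saturation; I_C ≈ 0.89 mA

Assume active: I_B = (2.4 − 0.7)/(22 + 151×1) = 0.00983 mA, I_C = β·I_B = 1.47 mA.
Then V_CE = 8.4 − 1.47×8.2 − 1.48×1 = -5.17 V < 0.2 V — the active assumption fails.
Re-solve with V_CE = 0.2 V. KCL at the emitter: V_E/R_E = (V_BB−0.7−V_E)/R_B + (V_CC−0.2−V_E)/R_C, giving V_E = 0.923 V.
I_C = (V_CC − 0.2 − V_E)/R_C = (8.2 − 0.923)/8.2 = 0.887 mA.
Check: I_B = (1.7 − 0.923)/22 = 0.0353 mA, and β·I_B = 5.3 mA > I_C, confirming saturation.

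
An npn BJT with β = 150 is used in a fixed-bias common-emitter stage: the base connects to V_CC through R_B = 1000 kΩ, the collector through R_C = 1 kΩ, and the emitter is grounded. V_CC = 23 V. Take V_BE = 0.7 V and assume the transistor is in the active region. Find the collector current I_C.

I_C ≈ 3.3 mA

Base loop: V_CC = I_B·R_B + V_BE, so I_B = (23 − 0.7)/1000 kΩ = 0.0223 mA.
In the active region I_C = β·I_B = 150 × 0.0223 = 3.35 mA.
Collector loop: V_CE = V_CC − I_C·R_C = 23 − 3.35×1 = 19.7 V.
Since V_CE = 19.7 V > V_CE(sat) ≈ 0.2 V, the transistor is in the active region as assumed.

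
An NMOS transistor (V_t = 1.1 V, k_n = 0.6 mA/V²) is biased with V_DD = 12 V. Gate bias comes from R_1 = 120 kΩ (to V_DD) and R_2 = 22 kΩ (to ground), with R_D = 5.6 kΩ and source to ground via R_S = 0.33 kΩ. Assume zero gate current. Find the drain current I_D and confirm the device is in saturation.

V_G = V_DD·R_2/(R_1+R_2) = 12×22/142 = 1.86 V.
Assume saturation: I_D = (k_n/2)(V_GS − V_t)² with V_GS = V_G − I_D·R_S = 1.86 − 0.33·I_D.
Substituting gives 0.0327·I_D² − 1.15·I_D + 0.173 = 0, with roots I_D = 0.151 or 35.1 mA.
The root I_D = 35.1 mA gives V_GS = -9.71 V ≤ V_t, so take I_D = 0.151 mA.
Then V_GS = 1.81 V and V_DS = V_DD − I_D(R_D+R_S) = 12 − 0.151×5.93 = 11.1 V.
Saturation requires V_DS ≥ V_GS − V_t = 0.709 V; 11.1 ≥ 0.709 ✓.

I_D ≈ 0.15 mA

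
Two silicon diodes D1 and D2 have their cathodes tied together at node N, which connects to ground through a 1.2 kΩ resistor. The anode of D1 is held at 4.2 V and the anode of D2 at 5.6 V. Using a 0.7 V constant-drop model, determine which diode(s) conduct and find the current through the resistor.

Only D2 conducts; I_R ≈ 4.1 mA

Assume both conduct. Then node N would need to be at both 4.2−0.7 = 3.5 V and 5.6−0.7 = 4.9 V, which is impossible.
Assume only D2 conducts: V_N = 5.6 − 0.7 = 4.9 V, so I_R = 4.9/1.2 = 4.08 mA.
Check D1: its anode-to-cathode voltage is 4.2 − 4.9 = -0.7 V < 0.7 V, so it is off. The assumption is consistent.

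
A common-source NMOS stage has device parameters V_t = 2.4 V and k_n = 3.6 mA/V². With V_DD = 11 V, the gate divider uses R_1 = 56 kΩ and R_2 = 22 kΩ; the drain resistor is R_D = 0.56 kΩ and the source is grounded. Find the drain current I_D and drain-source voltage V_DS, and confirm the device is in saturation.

I_D ≈ 0.89 mA, V_DS ≈ 11 V

V_G = V_DD·R_2/(R_1+R_2) = 11×22/78 = 3.1 V. With the source grounded, V_GS = V_G = 3.1 V.
Assume saturation: I_D = (k_n/2)(V_GS − V_t)² = (3.6/2)×(3.1 − 2.4)² = 1.8×0.703² = 0.888 mA.
V_DS = V_DD − I_D·R_D = 11 − 0.888×0.56 = 10.5 V.
Saturation requires V_DS ≥ V_GS − V_t = 0.703 V; 10.5 ≥ 0.703 ✓.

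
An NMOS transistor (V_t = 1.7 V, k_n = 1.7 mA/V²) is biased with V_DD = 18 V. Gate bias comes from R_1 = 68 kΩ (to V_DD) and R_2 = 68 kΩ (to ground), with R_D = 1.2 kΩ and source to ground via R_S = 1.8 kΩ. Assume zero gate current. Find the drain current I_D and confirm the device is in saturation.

V_G = V_DD·R_2/(R_1+R_2) = 18×68/136 = 9 V.
Assume saturation: I_D = (k_n/2)(V_GS − V_t)² with V_GS = V_G − I_D·R_S = 9 − 1.8·I_D.
Substituting gives 2.75·I_D² − 23.3·I_D + 45.3 = 0, with roots I_D = 3.01 or 5.46 mA.
The root I_D = 5.46 mA gives V_GS = -0.835 V ≤ V_t, so take I_D = 3.01 mA.
Then V_GS = 3.58 V and V_DS = V_DD − I_D(R_D+R_S) = 18 − 3.01×3 = 8.97 V.
Saturation requires V_DS ≥ V_GS − V_t = 1.88 V; 8.97 ≥ 1.88 ✓.

I_D ≈ 3 mA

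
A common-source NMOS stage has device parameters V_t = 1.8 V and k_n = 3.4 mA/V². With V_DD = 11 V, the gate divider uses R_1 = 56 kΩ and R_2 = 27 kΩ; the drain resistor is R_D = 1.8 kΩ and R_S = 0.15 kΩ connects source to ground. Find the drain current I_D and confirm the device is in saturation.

V_G = V_DD·R_2/(R_1+R_2) = 11×27/83 = 3.58 V.
Assume saturation: I_D = (k_n/2)(V_GS − V_t)² with V_GS = V_G − I_D·R_S = 3.58 − 0.15·I_D.
Substituting gives 0.0382·I_D² − 1.91·I_D + 5.38 = 0, with roots I_D = 3 or 46.9 mA.
The root I_D = 46.9 mA gives V_GS = -3.45 V ≤ V_t, so take I_D = 3 mA.
Then V_GS = 3.13 V and V_DS = V_DD − I_D(R_D+R_S) = 11 − 3×1.95 = 5.15 V.
Saturation requires V_DS ≥ V_GS − V_t = 1.33 V; 5.15 ≥ 1.33 ✓.

I_D ≈ 3 mA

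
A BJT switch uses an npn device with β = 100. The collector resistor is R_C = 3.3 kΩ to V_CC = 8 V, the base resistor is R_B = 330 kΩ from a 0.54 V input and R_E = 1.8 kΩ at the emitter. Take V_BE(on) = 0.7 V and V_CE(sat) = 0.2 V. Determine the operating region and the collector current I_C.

cutoff; I_C ≈ 0

V_BB = 0.54 V ≤ V_BE(on) = 0.7 V, so the base-emitter junction is not forward biased.
The transistor is in cutoff: I_B = I_C = 0.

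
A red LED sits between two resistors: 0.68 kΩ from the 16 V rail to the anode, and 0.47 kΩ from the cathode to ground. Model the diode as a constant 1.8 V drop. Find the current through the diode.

I ≈ 12 mA

The two resistors are in series with the diode, so KVL gives 16 = I·0.68 + 1.8 + I·0.47.
I = (16 − 1.8) / (0.68 + 0.47) kΩ = 14.2 / 1.15 = 12.3 mA.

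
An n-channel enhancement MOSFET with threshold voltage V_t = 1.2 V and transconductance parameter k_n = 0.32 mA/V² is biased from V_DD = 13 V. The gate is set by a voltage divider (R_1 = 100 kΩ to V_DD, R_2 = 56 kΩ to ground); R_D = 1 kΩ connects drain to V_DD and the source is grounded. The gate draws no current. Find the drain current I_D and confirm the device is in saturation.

V_G = V_DD·R_2/(R_1+R_2) = 13×56/156 = 4.67 V. With the source grounded, V_GS = V_G = 4.67 V.
Assume saturation: I_D = (k_n/2)(V_GS − V_t)² = (0.32/2)×(4.67 − 1.2)² = 0.16×3.47² = 1.92 mA.
V_DS = V_DD − I_D·R_D = 13 − 1.92×1 = 11.1 V.
Saturation requires V_DS ≥ V_GS − V_t = 3.47 V; 11.1 ≥ 3.47 ✓.

I_D ≈ 1.9 mA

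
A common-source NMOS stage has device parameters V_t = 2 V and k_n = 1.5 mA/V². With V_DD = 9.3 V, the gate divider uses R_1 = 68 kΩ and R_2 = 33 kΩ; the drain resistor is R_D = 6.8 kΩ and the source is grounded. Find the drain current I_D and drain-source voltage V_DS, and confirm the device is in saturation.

I_D ≈ 0.81 mA, V_DS ≈ 3.8 V

V_G = V_DD·R_2/(R_1+R_2) = 9.3×33/101 = 3.04 V. With the source grounded, V_GS = V_G = 3.04 V.
Assume saturation: I_D = (k_n/2)(V_GS − V_t)² = (1.5/2)×(3.04 − 2)² = 0.75×1.04² = 0.809 mA.
V_DS = V_DD − I_D·R_D = 9.3 − 0.809×6.8 = 3.8 V.
Saturation requires V_DS ≥ V_GS − V_t = 1.04 V; 3.8 ≥ 1.04 ✓.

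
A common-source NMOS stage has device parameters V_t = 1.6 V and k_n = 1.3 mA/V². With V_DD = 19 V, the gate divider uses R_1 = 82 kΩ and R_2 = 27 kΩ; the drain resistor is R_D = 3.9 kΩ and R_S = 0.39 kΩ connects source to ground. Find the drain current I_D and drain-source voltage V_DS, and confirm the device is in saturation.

V_G = V_DD·R_2/(R_1+R_2) = 19×27/109 = 4.71 V.
Assume saturation: I_D = (k_n/2)(V_GS − V_t)² with V_GS = V_G − I_D·R_S = 4.71 − 0.39·I_D.
Substituting gives 0.0989·I_D² − 2.57·I_D + 6.27 = 0, with roots I_D = 2.72 or 23.3 mA.
The root I_D = 23.3 mA gives V_GS = -4.39 V ≤ V_t, so take I_D = 2.72 mA.
Then V_GS = 3.65 V and V_DS = V_DD − I_D(R_D+R_S) = 19 − 2.72×4.29 = 7.33 V.
Saturation requires V_DS ≥ V_GS − V_t = 2.05 V; 7.33 ≥ 2.05 ✓.

I_D ≈ 2.7 mA, V_DS ≈ 7.3 V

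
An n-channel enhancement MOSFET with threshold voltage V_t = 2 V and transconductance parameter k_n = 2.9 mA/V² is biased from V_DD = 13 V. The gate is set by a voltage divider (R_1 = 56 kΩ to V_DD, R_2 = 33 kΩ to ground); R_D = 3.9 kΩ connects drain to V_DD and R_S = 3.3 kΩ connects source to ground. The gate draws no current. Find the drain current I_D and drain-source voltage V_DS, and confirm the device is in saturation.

V_G = V_DD·R_2/(R_1+R_2) = 13×33/89 = 4.82 V.
Assume saturation: I_D = (k_n/2)(V_GS − V_t)² with V_GS = V_G − I_D·R_S = 4.82 − 3.3·I_D.
Substituting gives 15.8·I_D² − 28·I_D + 11.5 = 0, with roots I_D = 0.651 or 1.12 mA.
The root I_D = 1.12 mA gives V_GS = 1.12 V ≤ V_t, so take I_D = 0.651 mA.
Then V_GS = 2.67 V and V_DS = V_DD − I_D(R_D+R_S) = 13 − 0.651×7.2 = 8.31 V.
Saturation requires V_DS ≥ V_GS − V_t = 0.67 V; 8.31 ≥ 0.67 ✓.

I_D ≈ 0.65 mA, V_DS ≈ 8.3 V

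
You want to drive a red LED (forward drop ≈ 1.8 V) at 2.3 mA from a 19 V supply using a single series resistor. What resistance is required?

The resistor drops V_S − V_D = 19 − 1.8 = 17.2 V at 2.3 mA.
R = 17.2 V / 2.3 mA = 7.48 kΩ.

R ≈ 7.5 kΩ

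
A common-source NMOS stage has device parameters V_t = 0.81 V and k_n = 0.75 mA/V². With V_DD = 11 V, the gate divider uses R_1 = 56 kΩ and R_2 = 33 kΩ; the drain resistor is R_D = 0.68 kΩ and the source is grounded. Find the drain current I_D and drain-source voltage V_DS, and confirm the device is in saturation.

I_D ≈ 4 mA, V_DS ≈ 8.3 V

V_G = V_DD·R_2/(R_1+R_2) = 11×33/89 = 4.08 V. With the source grounded, V_GS = V_G = 4.08 V.
Assume saturation: I_D = (k_n/2)(V_GS − V_t)² = (0.75/2)×(4.08 − 0.81)² = 0.375×3.27² = 4.01 mA.
V_DS = V_DD − I_D·R_D = 11 − 4.01×0.68 = 8.28 V.
Saturation requires V_DS ≥ V_GS − V_t = 3.27 V; 8.28 ≥ 3.27 ✓.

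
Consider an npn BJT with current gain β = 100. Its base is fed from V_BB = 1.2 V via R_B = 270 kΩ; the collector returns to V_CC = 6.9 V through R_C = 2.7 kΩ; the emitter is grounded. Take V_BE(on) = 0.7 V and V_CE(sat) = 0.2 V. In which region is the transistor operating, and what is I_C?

active; I_C ≈ 0.19 mA

Assume active. Base-emitter loop: I_B = (V_BB − V_BE)/R_B = (1.2 − 0.7)/270 = 0.00185 mA.
I_C = β·I_B = 100×0.00185 = 0.185 mA.
V_CE = V_CC − I_C·R_C = 6.9 − 0.185×2.7 = 6.4 V > V_CE(sat), so the active-region assumption holds.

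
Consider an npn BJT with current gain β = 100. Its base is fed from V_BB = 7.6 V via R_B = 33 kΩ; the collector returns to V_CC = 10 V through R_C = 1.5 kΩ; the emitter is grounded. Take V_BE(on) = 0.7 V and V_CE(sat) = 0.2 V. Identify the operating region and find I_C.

saturation; I_C ≈ 6.5 mA

Assume active: I_B = (7.6 − 0.7)/33 = 0.209 mA, giving I_C = β·I_B = 20.9 mA.
But then V_CE = 10 − 20.9×1.5 = -21.4 V < V_CE(sat) = 0.2 V — impossible in the active region.
So the transistor is saturated. With V_CE = 0.2 V, I_C = (V_CC − 0.2)/R_C = 9.8/1.5 = 6.53 mA.
Check: β·I_B = 20.9 mA > I_C = 6.53 mA, confirming saturation.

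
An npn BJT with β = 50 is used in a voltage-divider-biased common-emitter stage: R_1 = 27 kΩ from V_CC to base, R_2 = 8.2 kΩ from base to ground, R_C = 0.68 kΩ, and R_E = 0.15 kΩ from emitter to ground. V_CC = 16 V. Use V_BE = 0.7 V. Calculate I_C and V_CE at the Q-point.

Thevenize the base divider: V_Th = V_CC·R_2/(R_1+R_2) = 16×8.2/35.2 = 3.73 V, R_Th = R_1‖R_2 = 6.29 kΩ.
Base-emitter loop: V_Th = I_B·R_Th + V_BE + (β+1)I_B·R_E, so I_B = (3.73 − 0.7) / (6.29 + 51×0.15) = 0.217 mA.
I_C = β·I_B = 50×0.217 = 10.9 mA, and I_E = (β+1)I_B = 11.1 mA.
V_CE = V_CC − I_C·R_C − I_E·R_E = 16 − 10.9×0.68 − 11.1×0.15 = 6.95 V.
V_CE = 6.95 V > 0.2 V confirms active-region operation.

I_C ≈ 11 mA, V_CE ≈ 7 V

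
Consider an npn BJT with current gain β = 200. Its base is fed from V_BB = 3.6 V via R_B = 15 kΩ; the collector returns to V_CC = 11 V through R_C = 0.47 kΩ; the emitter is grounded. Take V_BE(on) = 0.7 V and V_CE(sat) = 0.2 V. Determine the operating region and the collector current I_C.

saturation; I_C ≈ 23 mA

Assume active: I_B = (3.6 − 0.7)/15 = 0.193 mA, giving I_C = β·I_B = 38.7 mA.
But then V_CE = 11 − 38.7×0.47 = -7.17 V < V_CE(sat) = 0.2 V — impossible in the active region.
So the transistor is saturated. With V_CE = 0.2 V, I_C = (V_CC − 0.2)/R_C = 10.8/0.47 = 23 mA.
Check: β·I_B = 38.7 mA > I_C = 23 mA, confirming saturation.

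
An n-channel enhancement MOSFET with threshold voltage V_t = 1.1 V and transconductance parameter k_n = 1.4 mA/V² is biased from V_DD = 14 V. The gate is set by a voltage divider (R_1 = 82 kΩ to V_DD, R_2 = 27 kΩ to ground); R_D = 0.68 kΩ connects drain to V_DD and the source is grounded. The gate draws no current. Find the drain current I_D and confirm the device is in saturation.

I_D ≈ 3.9 mA

V_G = V_DD·R_2/(R_1+R_2) = 14×27/109 = 3.47 V. With the source grounded, V_GS = V_G = 3.47 V.
Assume saturation: I_D = (k_n/2)(V_GS − V_t)² = (1.4/2)×(3.47 − 1.1)² = 0.7×2.37² = 3.92 mA.
V_DS = V_DD − I_D·R_D = 14 − 3.92×0.68 = 11.3 V.
Saturation requires V_DS ≥ V_GS − V_t = 2.37 V; 11.3 ≥ 2.37 ✓.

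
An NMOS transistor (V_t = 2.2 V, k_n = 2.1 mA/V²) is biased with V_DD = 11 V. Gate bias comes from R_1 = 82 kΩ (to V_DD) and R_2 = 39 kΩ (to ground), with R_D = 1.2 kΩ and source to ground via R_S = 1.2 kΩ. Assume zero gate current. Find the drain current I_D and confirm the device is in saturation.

I_D ≈ 0.53 mA

V_G = V_DD·R_2/(R_1+R_2) = 11×39/121 = 3.55 V.
Assume saturation: I_D = (k_n/2)(V_GS − V_t)² with V_GS = V_G − I_D·R_S = 3.55 − 1.2·I_D.
Substituting gives 1.51·I_D² − 4.39·I_D + 1.9 = 0, with roots I_D = 0.529 or 2.37 mA.
The root I_D = 2.37 mA gives V_GS = 0.696 V ≤ V_t, so take I_D = 0.529 mA.
Then V_GS = 2.91 V and V_DS = V_DD − I_D(R_D+R_S) = 11 − 0.529×2.4 = 9.73 V.
Saturation requires V_DS ≥ V_GS − V_t = 0.71 V; 9.73 ≥ 0.71 ✓.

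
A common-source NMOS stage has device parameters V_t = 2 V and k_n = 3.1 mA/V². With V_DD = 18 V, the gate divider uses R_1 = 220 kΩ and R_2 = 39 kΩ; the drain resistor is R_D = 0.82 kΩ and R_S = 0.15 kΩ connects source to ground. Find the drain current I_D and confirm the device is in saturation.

V_G = V_DD·R_2/(R_1+R_2) = 18×39/259 = 2.71 V.
Assume saturation: I_D = (k_n/2)(V_GS − V_t)² with V_GS = V_G − I_D·R_S = 2.71 − 0.15·I_D.
Substituting gives 0.0349·I_D² − 1.33·I_D + 0.782 = 0, with roots I_D = 0.597 or 37.5 mA.
The root I_D = 37.5 mA gives V_GS = -2.92 V ≤ V_t, so take I_D = 0.597 mA.
Then V_GS = 2.62 V and V_DS = V_DD − I_D(R_D+R_S) = 18 − 0.597×0.97 = 17.4 V.
Saturation requires V_DS ≥ V_GS − V_t = 0.621 V; 17.4 ≥ 0.621 ✓.

I_D ≈ 0.6 mA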